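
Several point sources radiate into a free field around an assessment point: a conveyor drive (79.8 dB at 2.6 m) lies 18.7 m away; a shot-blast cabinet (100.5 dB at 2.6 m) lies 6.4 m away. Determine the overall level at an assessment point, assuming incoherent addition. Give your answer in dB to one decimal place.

92.7 dB

First find each source's level at the receiver (point-source: −20·log₁₀(r/r_ref)), then combine on an intensity basis.
conveyor drive: 79.8 − 20·log₁₀(18.7/2.6) = 79.8 − 17.14 = 62.66 dB.
shot-blast cabinet: 100.5 − 20·log₁₀(6.4/2.6) = 100.5 − 7.82 = 92.68 dB.
Σ 10^(L/10) = 1.854e+09 → L_total = 10·log₁₀(1.854e+09) = 92.68 dB.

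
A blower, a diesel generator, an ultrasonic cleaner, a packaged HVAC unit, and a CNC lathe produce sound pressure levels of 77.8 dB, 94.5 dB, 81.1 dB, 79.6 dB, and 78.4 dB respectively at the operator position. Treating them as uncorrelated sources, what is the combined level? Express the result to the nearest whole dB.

95 dB

Incoherent sources combine by intensity addition: L_total = 10·log₁₀(Σ 10^(L_i/10)).
Σ 10^(L/10) = 10^(77.8/10) + 10^(94.5/10) + 10^(81.1/10) + 10^(79.6/10) + 10^(78.4/10) = 3.168e+09.
L_total = 10·log₁₀(3.168e+09) = 95.01 dB.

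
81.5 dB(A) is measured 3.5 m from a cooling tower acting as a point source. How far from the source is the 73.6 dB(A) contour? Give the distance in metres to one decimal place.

Point-source spreading drops the level by 20·log₁₀(r₂/r₁); inverting, r₂/r₁ = 10^(ΔL/20).
r₂ = 3.5·10^((81.5−73.6)/20) = 3.5·10^(7.9/20) = 8.69 m.

8.7 m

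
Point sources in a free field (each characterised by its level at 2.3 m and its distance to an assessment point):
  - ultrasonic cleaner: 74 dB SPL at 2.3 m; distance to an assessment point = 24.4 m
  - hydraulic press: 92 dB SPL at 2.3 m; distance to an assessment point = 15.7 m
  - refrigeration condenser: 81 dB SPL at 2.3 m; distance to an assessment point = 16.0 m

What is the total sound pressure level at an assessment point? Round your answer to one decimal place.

Apply inverse-square spreading to bring every level to the receiver, then sum 10^(L/10).
ultrasonic cleaner: 74 − 20·log₁₀(24.4/2.3) = 74 − 20.51 = 53.49 dB SPL.
hydraulic press: 92 − 20·log₁₀(15.7/2.3) = 92 − 16.68 = 75.32 dB SPL.
refrigeration condenser: 81 − 20·log₁₀(16.0/2.3) = 81 − 16.85 = 64.15 dB SPL.
Σ 10^(L/10) = 3.684e+07 → L_total = 10·log₁₀(3.684e+07) = 75.66 dB SPL.

75.7 dB SPL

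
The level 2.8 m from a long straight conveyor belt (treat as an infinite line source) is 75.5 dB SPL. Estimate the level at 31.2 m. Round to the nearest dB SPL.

For a line source, L₂ = L₁ − 10·log₁₀(r₂/r₁).
L₂ = 75.5 − 10·log₁₀(31.2/2.8) = 75.5 − 10.470 = 65.03 dB SPL.

65 dB SPL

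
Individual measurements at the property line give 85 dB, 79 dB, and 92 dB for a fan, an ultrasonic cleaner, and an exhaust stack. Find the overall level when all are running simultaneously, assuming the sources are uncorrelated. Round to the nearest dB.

93 dB

Incoherent sources combine by intensity addition: L_total = 10·log₁₀(Σ 10^(L_i/10)).
Σ 10^(L/10) = 10^(85/10) + 10^(79/10) + 10^(92/10) = 1.981e+09.
L_total = 10·log₁₀(1.981e+09) = 92.97 dB.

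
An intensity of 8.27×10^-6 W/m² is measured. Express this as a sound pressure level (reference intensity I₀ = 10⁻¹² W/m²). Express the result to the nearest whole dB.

L = 10·log₁₀(I/I₀) = 10·log₁₀(8.27×10^-6/10⁻¹²) = 10·log₁₀(8.27×10^6).
L = 10·(0.9175 + 6) = 69.18 dB.

69 dB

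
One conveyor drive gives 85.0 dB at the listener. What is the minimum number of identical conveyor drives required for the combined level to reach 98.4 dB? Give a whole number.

N identical sources give L₁ + 10·log₁₀ N, so require 10·log₁₀ N ≥ 98.4 − 85.0 = 13.4 dB.
N ≥ 10^(13.4/10) = 21.878, so N = 22.

22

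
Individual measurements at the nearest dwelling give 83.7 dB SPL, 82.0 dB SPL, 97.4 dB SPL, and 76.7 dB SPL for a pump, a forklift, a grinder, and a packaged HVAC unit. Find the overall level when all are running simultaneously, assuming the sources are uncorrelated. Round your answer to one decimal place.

Incoherent sources combine by intensity addition: L_total = 10·log₁₀(Σ 10^(L_i/10)).
Σ 10^(L/10) = 10^(83.7/10) + 10^(82.0/10) + 10^(97.4/10) + 10^(76.7/10) = 5.935e+09.
L_total = 10·log₁₀(5.935e+09) = 97.73 dB SPL.

97.7 dB SPL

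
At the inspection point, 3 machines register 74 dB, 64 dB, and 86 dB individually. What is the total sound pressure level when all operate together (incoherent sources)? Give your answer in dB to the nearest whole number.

For uncorrelated sources the intensities add, so convert each level to linear form, sum, and take 10·log₁₀ of the total.
Σ 10^(L/10) = 10^(74/10) + 10^(64/10) + 10^(86/10) = 4.257e+08.
L_total = 10·log₁₀(4.257e+08) = 86.29 dB.

86 dB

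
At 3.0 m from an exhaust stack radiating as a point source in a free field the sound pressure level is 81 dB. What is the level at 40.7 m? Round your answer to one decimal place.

58.4 dB

For a point source, L₂ = L₁ − 20·log₁₀(r₂/r₁).
L₂ = 81 − 20·log₁₀(40.7/3.0) = 81 − 22.649 = 58.35 dB.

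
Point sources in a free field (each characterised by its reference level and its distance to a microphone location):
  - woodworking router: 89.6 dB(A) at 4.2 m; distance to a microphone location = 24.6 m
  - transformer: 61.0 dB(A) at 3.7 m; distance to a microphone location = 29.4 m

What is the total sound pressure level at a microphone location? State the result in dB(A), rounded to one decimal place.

74.2 dB(A)

First find each source's level at the receiver (point-source: −20·log₁₀(r/r_ref)), then combine on an intensity basis.
woodworking router: 89.6 − 20·log₁₀(24.6/4.2) = 89.6 − 15.35 = 74.25 dB(A).
transformer: 61.0 − 20·log₁₀(29.4/3.7) = 61.0 − 18.00 = 43.00 dB(A).
Σ 10^(L/10) = 2.660e+07 → L_total = 10·log₁₀(2.660e+07) = 74.25 dB(A).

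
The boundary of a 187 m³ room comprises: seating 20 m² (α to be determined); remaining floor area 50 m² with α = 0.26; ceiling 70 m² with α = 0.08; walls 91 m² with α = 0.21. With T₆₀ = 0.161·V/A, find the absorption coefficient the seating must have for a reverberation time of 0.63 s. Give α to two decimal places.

0.50

From T₆₀ = 0.161·V/A, the target T₆₀ = 0.63 s needs A = 0.161·187/0.63 = 47.79 m².
Absorption from the other surfaces = 50·0.26 + 70·0.08 + 91·0.21 = 37.71 m², so the seating must supply 10.08 m² over 20 m².
α = 10.08/20 = 0.504.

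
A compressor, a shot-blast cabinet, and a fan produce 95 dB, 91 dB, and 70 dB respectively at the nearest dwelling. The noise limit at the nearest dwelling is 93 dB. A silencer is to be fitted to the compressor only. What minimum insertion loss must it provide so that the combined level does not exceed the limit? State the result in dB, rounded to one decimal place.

6.4 dB

The untreated sources together contribute 10^(91/10) + 10^(70/10) = 1.269e+09, i.e. 91.03 dB.
To meet 93 dB overall, the treated compressor may contribute at most 10^(93/10) − 1.269e+09 = 7.263e+08, i.e. 88.61 dB.
Required insertion loss = 95 − 88.61 = 6.39 dB.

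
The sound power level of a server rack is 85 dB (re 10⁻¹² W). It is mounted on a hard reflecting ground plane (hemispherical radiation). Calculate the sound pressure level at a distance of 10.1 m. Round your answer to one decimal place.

56.9 dB

The power spreads over a hemisphere of area 2π·r², so L_p = L_w − 10·log₁₀(2π·r²).
2π·r² = 640.9 m², 10·log₁₀ of that is 28.068 dB.
L_p = 85 − 28.068 = 56.93 dB.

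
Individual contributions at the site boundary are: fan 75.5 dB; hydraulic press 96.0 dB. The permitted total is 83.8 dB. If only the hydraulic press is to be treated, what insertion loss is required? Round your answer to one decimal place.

12.9 dB

The untreated sources together contribute 10^(75.5/10) = 3.548e+07, i.e. 75.50 dB.
To meet 83.8 dB overall, the treated hydraulic press may contribute at most 10^(83.8/10) − 3.548e+07 = 2.044e+08, i.e. 83.10 dB.
Required insertion loss = 96.0 − 83.10 = 12.90 dB.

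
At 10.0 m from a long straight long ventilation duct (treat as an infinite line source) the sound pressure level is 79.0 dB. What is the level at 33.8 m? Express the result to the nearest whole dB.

Cylindrical spreading from a line source gives a 10·log₁₀(r₂/r₁) drop.
L₂ = 79.0 − 10·log₁₀(33.8/10.0) = 79.0 − 5.289 = 73.71 dB.

74 dB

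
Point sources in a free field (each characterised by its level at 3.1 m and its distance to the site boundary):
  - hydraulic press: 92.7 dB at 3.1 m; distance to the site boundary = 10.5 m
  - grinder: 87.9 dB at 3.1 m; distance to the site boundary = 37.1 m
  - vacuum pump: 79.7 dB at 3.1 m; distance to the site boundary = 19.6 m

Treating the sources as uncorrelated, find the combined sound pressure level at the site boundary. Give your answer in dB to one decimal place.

82.3 dB

First find each source's level at the receiver (point-source: −20·log₁₀(r/r_ref)), then combine on an intensity basis.
hydraulic press: 92.7 − 20·log₁₀(10.5/3.1) = 92.7 − 10.60 = 82.10 dB.
grinder: 87.9 − 20·log₁₀(37.1/3.1) = 87.9 − 21.56 = 66.34 dB.
vacuum pump: 79.7 − 20·log₁₀(19.6/3.1) = 79.7 − 16.02 = 63.68 dB.
Σ 10^(L/10) = 1.689e+08 → L_total = 10·log₁₀(1.689e+08) = 82.28 dB.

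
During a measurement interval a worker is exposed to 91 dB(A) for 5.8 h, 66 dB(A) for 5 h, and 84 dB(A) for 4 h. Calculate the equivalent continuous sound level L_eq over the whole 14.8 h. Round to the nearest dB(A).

L_eq = 10·log₁₀[(1/T)·Σ tᵢ·10^(Lᵢ/10)] with T = 14.8 h.
Σ tᵢ·10^(Lᵢ/10) = 5.8·10^(91/10) + 5·10^(66/10) + 4·10^(84/10) = 8.326e+09.
L_eq = 10·log₁₀(8.326e+09/14.8) = 87.50 dB(A).

88 dB(A)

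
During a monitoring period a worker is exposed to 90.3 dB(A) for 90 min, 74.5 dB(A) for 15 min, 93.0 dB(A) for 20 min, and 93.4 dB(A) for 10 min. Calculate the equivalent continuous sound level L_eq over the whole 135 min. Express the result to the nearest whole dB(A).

91 dB(A)

Weight each interval's intensity by its duration and average over T = 135 min:
Σ tᵢ·10^(Lᵢ/10) = 90·10^(90.3/10) + 15·10^(74.5/10) + 20·10^(93.0/10) + 10·10^(93.4/10) = 1.586e+11.
L_eq = 10·log₁₀(1.586e+11/135) = 90.70 dB(A).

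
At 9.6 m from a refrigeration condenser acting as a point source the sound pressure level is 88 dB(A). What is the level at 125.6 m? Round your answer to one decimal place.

For a point source, L₂ = L₁ − 20·log₁₀(r₂/r₁).
L₂ = 88 − 20·log₁₀(125.6/9.6) = 88 − 22.334 = 65.67 dB(A).

65.7 dB(A)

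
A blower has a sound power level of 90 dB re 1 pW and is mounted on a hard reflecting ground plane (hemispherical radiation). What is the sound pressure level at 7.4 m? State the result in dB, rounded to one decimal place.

64.6 dB

Free-field hemispherical radiation: L_p = L_w − 10·log₁₀(2π·r²), r = 7.4 m.
2π·r² = 344.1 m², 10·log₁₀ of that is 25.366 dB.
L_p = 90 − 25.366 = 64.63 dB.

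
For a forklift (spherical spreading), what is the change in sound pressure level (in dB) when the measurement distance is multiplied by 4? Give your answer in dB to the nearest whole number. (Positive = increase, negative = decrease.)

Point-source spreading: ΔL = −20·log₁₀(r₂/r₁).
ΔL = −20·log₁₀(4) = -12.04 dB.

-12 dB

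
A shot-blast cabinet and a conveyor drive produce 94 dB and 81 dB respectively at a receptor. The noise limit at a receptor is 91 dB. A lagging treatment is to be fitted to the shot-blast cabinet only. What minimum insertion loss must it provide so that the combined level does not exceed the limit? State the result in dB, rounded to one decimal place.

The untreated sources together contribute 10^(81/10) = 1.259e+08, i.e. 81.00 dB.
To meet 91 dB overall, the treated shot-blast cabinet may contribute at most 10^(91/10) − 1.259e+08 = 1.133e+09, i.e. 90.54 dB.
Required insertion loss = 94 − 90.54 = 3.46 dB.

3.5 dB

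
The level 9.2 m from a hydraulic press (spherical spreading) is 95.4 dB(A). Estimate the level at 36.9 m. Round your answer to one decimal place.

Spherical spreading from a point source gives a 20·log₁₀(r₂/r₁) drop.
L₂ = 95.4 − 20·log₁₀(36.9/9.2) = 95.4 − 12.065 = 83.34 dB(A).

83.3 dB(A)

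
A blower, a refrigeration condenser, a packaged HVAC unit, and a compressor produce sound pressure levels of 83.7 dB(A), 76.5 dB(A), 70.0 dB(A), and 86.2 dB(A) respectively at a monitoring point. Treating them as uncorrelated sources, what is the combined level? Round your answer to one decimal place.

Incoherent sources combine by intensity addition: L_total = 10·log₁₀(Σ 10^(L_i/10)).
Σ 10^(L/10) = 10^(83.7/10) + 10^(76.5/10) + 10^(70.0/10) + 10^(86.2/10) = 7.060e+08.
L_total = 10·log₁₀(7.060e+08) = 88.49 dB(A).

88.5 dB(A)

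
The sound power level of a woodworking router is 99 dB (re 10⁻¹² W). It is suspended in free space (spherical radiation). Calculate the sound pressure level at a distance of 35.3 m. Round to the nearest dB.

The power spreads over a sphere of area 4π·r², so L_p = L_w − 10·log₁₀(4π·r²).
4π·r² = 1.566e+04 m², 10·log₁₀ of that is 41.948 dB.
L_p = 99 − 41.948 = 57.05 dB.

57 dB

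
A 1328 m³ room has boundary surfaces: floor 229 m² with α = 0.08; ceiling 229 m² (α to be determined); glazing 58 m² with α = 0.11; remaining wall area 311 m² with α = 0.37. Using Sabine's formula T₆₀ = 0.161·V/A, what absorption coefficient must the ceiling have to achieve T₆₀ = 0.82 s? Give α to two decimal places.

Required total absorption A = 0.161·1328/0.82 = 260.74 m².
Absorption from the other surfaces = 229·0.08 + 58·0.11 + 311·0.37 = 139.77 m², so the ceiling must supply 120.97 m² over 229 m².
α = 120.97/229 = 0.528.

0.53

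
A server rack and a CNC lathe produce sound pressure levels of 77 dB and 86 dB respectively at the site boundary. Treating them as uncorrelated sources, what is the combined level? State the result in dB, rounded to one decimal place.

For uncorrelated sources the intensities add, so convert each level to linear form, sum, and take 10·log₁₀ of the total.
Σ 10^(L/10) = 10^(77/10) + 10^(86/10) = 4.482e+08.
L_total = 10·log₁₀(4.482e+08) = 86.51 dB.

86.5 dB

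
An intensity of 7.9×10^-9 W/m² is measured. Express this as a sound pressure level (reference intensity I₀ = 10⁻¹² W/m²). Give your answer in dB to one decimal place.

39.0 dB

L = 10·log₁₀(I/I₀) = 10·log₁₀(7.9×10^-9/10⁻¹²) = 10·log₁₀(7.9×10^3).
L = 10·(0.8976 + 3) = 38.98 dB.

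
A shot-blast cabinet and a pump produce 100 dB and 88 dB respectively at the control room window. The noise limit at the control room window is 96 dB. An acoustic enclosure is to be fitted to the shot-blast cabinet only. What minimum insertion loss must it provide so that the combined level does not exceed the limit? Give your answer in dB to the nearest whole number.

5 dB

Fixed contribution from the other source: Σ 10^(L/10) = 10^(88/10) = 6.310e+08 (88.00 dB).
To meet 96 dB overall, the treated shot-blast cabinet may contribute at most 10^(96/10) − 6.310e+08 = 3.350e+09, i.e. 95.25 dB.
So the shot-blast cabinet must be reduced from 100 to 95.25 dB: IL = 4.75 dB.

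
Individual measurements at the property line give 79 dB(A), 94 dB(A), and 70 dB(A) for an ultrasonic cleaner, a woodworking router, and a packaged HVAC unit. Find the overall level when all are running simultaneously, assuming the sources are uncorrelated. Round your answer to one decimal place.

94.2 dB(A)

Incoherent sources combine by intensity addition: L_total = 10·log₁₀(Σ 10^(L_i/10)).
Σ 10^(L/10) = 10^(79/10) + 10^(94/10) + 10^(70/10) = 2.601e+09.
L_total = 10·log₁₀(2.601e+09) = 94.15 dB(A).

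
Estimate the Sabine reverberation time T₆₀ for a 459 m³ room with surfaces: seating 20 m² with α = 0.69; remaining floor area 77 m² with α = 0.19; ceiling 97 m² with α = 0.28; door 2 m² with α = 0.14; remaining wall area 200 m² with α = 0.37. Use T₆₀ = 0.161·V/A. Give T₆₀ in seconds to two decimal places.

0.57 s

Total absorption A = 20·0.69 + 77·0.19 + 97·0.28 + 2·0.14 + 200·0.37 = 129.87 m² sabins.
T₆₀ = 0.161·V/A = 0.161·459/129.87 = 0.569 s.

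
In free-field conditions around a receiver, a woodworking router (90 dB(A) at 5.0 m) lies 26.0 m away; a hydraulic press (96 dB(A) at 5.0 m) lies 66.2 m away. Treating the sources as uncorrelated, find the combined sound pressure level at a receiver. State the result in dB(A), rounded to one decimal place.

First find each source's level at the receiver (point-source: −20·log₁₀(r/r_ref)), then combine on an intensity basis.
woodworking router: 90 − 20·log₁₀(26.0/5.0) = 90 − 14.32 = 75.68 dB(A).
hydraulic press: 96 − 20·log₁₀(66.2/5.0) = 96 − 22.44 = 73.56 dB(A).
Σ 10^(L/10) = 5.969e+07 → L_total = 10·log₁₀(5.969e+07) = 77.76 dB(A).

77.8 dB(A)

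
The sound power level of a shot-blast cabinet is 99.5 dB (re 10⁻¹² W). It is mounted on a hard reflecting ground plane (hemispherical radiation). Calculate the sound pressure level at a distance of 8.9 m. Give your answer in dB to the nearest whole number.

The power spreads over a hemisphere of area 2π·r², so L_p = L_w − 10·log₁₀(2π·r²).
2π·r² = 497.7 m², 10·log₁₀ of that is 26.970 dB.
L_p = 99.5 − 26.970 = 72.53 dB.

73 dB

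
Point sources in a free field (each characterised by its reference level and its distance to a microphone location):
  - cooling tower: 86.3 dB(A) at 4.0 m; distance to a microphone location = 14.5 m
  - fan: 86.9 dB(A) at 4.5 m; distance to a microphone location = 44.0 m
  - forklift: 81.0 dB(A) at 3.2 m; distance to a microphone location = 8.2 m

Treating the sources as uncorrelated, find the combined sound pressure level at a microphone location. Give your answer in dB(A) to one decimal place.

77.5 dB(A)

First find each source's level at the receiver (point-source: −20·log₁₀(r/r_ref)), then combine on an intensity basis.
cooling tower: 86.3 − 20·log₁₀(14.5/4.0) = 86.3 − 11.19 = 75.11 dB(A).
fan: 86.9 − 20·log₁₀(44.0/4.5) = 86.9 − 19.80 = 67.10 dB(A).
forklift: 81.0 − 20·log₁₀(8.2/3.2) = 81.0 − 8.17 = 72.83 dB(A).
Σ 10^(L/10) = 5.676e+07 → L_total = 10·log₁₀(5.676e+07) = 77.54 dB(A).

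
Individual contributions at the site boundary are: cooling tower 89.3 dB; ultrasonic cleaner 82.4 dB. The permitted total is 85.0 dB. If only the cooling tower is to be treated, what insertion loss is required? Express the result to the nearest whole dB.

8 dB

Everything except the cooling tower sums to 10^(82.4/10) = 1.738e+08 in linear terms, 82.40 dB.
The limit corresponds to 10^(85.0/10) = 3.162e+08; subtracting the fixed part leaves 1.424e+08 for the cooling tower, i.e. 81.54 dB.
Required insertion loss = 89.3 − 81.54 = 7.76 dB.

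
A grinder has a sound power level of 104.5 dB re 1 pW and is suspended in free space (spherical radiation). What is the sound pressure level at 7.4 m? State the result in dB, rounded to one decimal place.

76.1 dB

Free-field spherical radiation: L_p = L_w − 10·log₁₀(4π·r²), r = 7.4 m.
4π·r² = 688.1 m², 10·log₁₀ of that is 28.377 dB.
L_p = 104.5 − 28.377 = 76.12 dB.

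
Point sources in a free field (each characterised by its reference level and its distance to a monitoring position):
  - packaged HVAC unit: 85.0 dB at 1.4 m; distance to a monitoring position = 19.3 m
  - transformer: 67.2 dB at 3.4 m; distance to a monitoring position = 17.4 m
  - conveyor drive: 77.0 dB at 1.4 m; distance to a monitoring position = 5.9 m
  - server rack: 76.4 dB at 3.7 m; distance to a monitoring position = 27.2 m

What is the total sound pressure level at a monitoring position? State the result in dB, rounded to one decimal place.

67.4 dB

Apply inverse-square spreading to bring every level to the receiver, then sum 10^(L/10).
packaged HVAC unit: 85.0 − 20·log₁₀(19.3/1.4) = 85.0 − 22.79 = 62.21 dB.
transformer: 67.2 − 20·log₁₀(17.4/3.4) = 67.2 − 14.18 = 53.02 dB.
conveyor drive: 77.0 − 20·log₁₀(5.9/1.4) = 77.0 − 12.49 = 64.51 dB.
server rack: 76.4 − 20·log₁₀(27.2/3.7) = 76.4 − 17.33 = 59.07 dB.
Σ 10^(L/10) = 5.494e+06 → L_total = 10·log₁₀(5.494e+06) = 67.40 dB.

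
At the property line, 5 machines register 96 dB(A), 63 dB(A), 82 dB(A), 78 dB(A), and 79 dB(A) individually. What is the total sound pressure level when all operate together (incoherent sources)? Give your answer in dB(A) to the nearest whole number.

For uncorrelated sources the intensities add, so convert each level to linear form, sum, and take 10·log₁₀ of the total.
Σ 10^(L/10) = 10^(96/10) + 10^(63/10) + 10^(82/10) + 10^(78/10) + 10^(79/10) = 4.284e+09.
L_total = 10·log₁₀(4.284e+09) = 96.32 dB(A).

96 dB(A)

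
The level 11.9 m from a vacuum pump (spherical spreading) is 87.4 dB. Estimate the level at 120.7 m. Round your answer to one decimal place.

67.3 dB

Spherical spreading from a point source gives a 20·log₁₀(r₂/r₁) drop.
L₂ = 87.4 − 20·log₁₀(120.7/11.9) = 87.4 − 20.123 = 67.28 dB.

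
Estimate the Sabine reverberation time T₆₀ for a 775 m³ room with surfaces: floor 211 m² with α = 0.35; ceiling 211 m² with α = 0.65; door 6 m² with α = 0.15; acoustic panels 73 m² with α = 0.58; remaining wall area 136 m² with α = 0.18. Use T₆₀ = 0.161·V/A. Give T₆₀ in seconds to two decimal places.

Summing Sᵢαᵢ: 211·0.35 + 211·0.65 + 6·0.15 + 73·0.58 + 136·0.18 = 278.72 m².
T₆₀ = 0.161·V/A = 0.161·775/278.72 = 0.448 s.

0.45 s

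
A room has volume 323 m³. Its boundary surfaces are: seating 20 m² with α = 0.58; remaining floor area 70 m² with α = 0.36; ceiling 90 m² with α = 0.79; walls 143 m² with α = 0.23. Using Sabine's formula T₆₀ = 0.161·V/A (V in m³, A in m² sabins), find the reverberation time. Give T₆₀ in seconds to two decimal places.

0.37 s

Summing Sᵢαᵢ: 20·0.58 + 70·0.36 + 90·0.79 + 143·0.23 = 140.79 m².
T₆₀ = 0.161·V/A = 0.161·323/140.79 = 0.369 s.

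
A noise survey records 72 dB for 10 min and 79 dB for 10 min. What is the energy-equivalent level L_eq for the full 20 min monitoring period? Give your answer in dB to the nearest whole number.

Weight each interval's intensity by its duration and average over T = 20 min:
Σ tᵢ·10^(Lᵢ/10) = 10·10^(72/10) + 10·10^(79/10) = 9.528e+08.
L_eq = 10·log₁₀(9.528e+08/20) = 76.78 dB.

77 dB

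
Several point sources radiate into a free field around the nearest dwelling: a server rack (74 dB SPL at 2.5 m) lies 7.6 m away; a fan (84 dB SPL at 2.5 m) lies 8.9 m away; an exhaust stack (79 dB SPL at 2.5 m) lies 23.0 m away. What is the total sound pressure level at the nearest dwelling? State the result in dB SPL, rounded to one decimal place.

Propagate each source to the receiver with L = L_ref − 20·log₁₀(r/r_ref), then add intensities.
server rack: 74 − 20·log₁₀(7.6/2.5) = 74 − 9.66 = 64.34 dB SPL.
fan: 84 − 20·log₁₀(8.9/2.5) = 84 − 11.03 = 72.97 dB SPL.
exhaust stack: 79 − 20·log₁₀(23.0/2.5) = 79 − 19.28 = 59.72 dB SPL.
Σ 10^(L/10) = 2.348e+07 → L_total = 10·log₁₀(2.348e+07) = 73.71 dB SPL.

73.7 dB SPL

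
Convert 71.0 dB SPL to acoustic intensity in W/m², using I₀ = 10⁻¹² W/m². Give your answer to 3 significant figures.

1.26e-05 W/m²

I = I₀·10^(L/10) = 10⁻¹² × 10^(71.0/10) = 10^(-4.900).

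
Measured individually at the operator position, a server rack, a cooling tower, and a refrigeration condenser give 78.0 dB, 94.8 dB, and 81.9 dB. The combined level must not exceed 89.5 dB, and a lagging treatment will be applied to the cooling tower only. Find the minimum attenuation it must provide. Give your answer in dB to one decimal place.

The untreated sources together contribute 10^(78.0/10) + 10^(81.9/10) = 2.180e+08, i.e. 83.38 dB.
To meet 89.5 dB overall, the treated cooling tower may contribute at most 10^(89.5/10) − 2.180e+08 = 6.733e+08, i.e. 88.28 dB.
So the cooling tower must be reduced from 94.8 to 88.28 dB: IL = 6.52 dB.

6.5 dB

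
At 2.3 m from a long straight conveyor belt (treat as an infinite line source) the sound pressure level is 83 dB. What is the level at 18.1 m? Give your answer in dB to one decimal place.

74.0 dB

For a line source, L₂ = L₁ − 10·log₁₀(r₂/r₁).
L₂ = 83 − 10·log₁₀(18.1/2.3) = 83 − 8.960 = 74.04 dB.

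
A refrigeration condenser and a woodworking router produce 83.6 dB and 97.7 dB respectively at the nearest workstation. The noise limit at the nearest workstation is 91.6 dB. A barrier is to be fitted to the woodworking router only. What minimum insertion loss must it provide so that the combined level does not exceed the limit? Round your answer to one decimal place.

Fixed contribution from the other source: Σ 10^(L/10) = 10^(83.6/10) = 2.291e+08 (83.60 dB).
The limit corresponds to 10^(91.6/10) = 1.445e+09; subtracting the fixed part leaves 1.216e+09 for the woodworking router, i.e. 90.85 dB.
So the woodworking router must be reduced from 97.7 to 90.85 dB: IL = 6.85 dB.

6.8 dB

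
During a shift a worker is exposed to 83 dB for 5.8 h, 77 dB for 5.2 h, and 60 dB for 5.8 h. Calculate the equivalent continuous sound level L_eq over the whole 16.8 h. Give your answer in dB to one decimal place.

Weight each interval's intensity by its duration and average over T = 16.8 h:
Σ tᵢ·10^(Lᵢ/10) = 5.8·10^(83/10) + 5.2·10^(77/10) + 5.8·10^(60/10) = 1.424e+09.
L_eq = 10·log₁₀(1.424e+09/16.8) = 79.28 dB.

79.3 dB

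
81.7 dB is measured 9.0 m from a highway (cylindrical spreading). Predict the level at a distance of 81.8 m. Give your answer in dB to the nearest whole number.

For a line source, L₂ = L₁ − 10·log₁₀(r₂/r₁).
L₂ = 81.7 − 10·log₁₀(81.8/9.0) = 81.7 − 9.585 = 72.11 dB.

72 dB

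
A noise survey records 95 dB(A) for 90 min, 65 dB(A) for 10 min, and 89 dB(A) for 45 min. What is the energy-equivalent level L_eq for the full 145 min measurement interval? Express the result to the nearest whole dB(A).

93 dB(A)

The energy average is taken in the linear domain: L_eq = 10·log₁₀[(Σ tᵢ·10^(Lᵢ/10))/T], T = 145 min.
Σ tᵢ·10^(Lᵢ/10) = 90·10^(95/10) + 10·10^(65/10) + 45·10^(89/10) = 3.204e+11.
L_eq = 10·log₁₀(3.204e+11/145) = 93.44 dB(A).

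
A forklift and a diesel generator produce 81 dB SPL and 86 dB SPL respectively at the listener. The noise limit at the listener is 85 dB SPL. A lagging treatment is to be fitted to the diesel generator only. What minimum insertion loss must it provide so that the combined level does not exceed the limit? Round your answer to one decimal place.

3.2 dB

Fixed contribution from the other source: Σ 10^(L/10) = 10^(81/10) = 1.259e+08 (81.00 dB SPL).
To meet 85 dB SPL overall, the treated diesel generator may contribute at most 10^(85/10) − 1.259e+08 = 1.903e+08, i.e. 82.80 dB SPL.
So the diesel generator must be reduced from 86 to 82.80 dB SPL: IL = 3.20 dB.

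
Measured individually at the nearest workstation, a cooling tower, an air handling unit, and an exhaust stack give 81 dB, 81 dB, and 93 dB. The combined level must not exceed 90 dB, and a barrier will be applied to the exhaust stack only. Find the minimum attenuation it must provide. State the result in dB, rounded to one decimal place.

The untreated sources together contribute 10^(81/10) + 10^(81/10) = 2.518e+08, i.e. 84.01 dB.
To meet 90 dB overall, the treated exhaust stack may contribute at most 10^(90/10) − 2.518e+08 = 7.482e+08, i.e. 88.74 dB.
Required insertion loss = 93 − 88.74 = 4.26 dB.

4.3 dB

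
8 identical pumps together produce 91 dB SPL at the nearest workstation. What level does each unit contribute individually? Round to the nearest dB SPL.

8 equal contributions raise the level by 10·log₁₀ 8 = 9.031 dB, so each unit alone gives 91 − 9.031.

82 dB SPL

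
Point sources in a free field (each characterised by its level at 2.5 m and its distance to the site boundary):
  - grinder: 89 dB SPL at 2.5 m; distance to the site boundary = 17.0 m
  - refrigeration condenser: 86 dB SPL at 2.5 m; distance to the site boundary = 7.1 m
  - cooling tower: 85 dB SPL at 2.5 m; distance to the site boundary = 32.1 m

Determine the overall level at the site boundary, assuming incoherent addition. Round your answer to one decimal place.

First find each source's level at the receiver (point-source: −20·log₁₀(r/r_ref)), then combine on an intensity basis.
grinder: 89 − 20·log₁₀(17.0/2.5) = 89 − 16.65 = 72.35 dB SPL.
refrigeration condenser: 86 − 20·log₁₀(7.1/2.5) = 86 − 9.07 = 76.93 dB SPL.
cooling tower: 85 − 20·log₁₀(32.1/2.5) = 85 − 22.17 = 62.83 dB SPL.
Σ 10^(L/10) = 6.846e+07 → L_total = 10·log₁₀(6.846e+07) = 78.35 dB SPL.

78.4 dB SPL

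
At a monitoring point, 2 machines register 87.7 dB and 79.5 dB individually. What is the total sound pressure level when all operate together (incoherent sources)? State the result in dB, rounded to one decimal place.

Incoherent sources combine by intensity addition: L_total = 10·log₁₀(Σ 10^(L_i/10)).
Σ 10^(L/10) = 10^(87.7/10) + 10^(79.5/10) = 6.780e+08.
L_total = 10·log₁₀(6.780e+08) = 88.31 dB.

88.3 dB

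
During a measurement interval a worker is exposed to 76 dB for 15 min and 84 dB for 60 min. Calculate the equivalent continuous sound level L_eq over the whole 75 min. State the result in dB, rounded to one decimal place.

Weight each interval's intensity by its duration and average over T = 75 min:
Σ tᵢ·10^(Lᵢ/10) = 15·10^(76/10) + 60·10^(84/10) = 1.567e+10.
L_eq = 10·log₁₀(1.567e+10/75) = 83.20 dB.

83.2 dB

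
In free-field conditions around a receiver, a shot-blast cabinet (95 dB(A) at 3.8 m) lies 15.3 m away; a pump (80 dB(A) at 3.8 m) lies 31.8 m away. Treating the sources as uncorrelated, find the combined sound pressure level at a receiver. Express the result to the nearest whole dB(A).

First find each source's level at the receiver (point-source: −20·log₁₀(r/r_ref)), then combine on an intensity basis.
shot-blast cabinet: 95 − 20·log₁₀(15.3/3.8) = 95 − 12.10 = 82.90 dB(A).
pump: 80 − 20·log₁₀(31.8/3.8) = 80 − 18.45 = 61.55 dB(A).
Σ 10^(L/10) = 1.965e+08 → L_total = 10·log₁₀(1.965e+08) = 82.93 dB(A).

83 dB(A)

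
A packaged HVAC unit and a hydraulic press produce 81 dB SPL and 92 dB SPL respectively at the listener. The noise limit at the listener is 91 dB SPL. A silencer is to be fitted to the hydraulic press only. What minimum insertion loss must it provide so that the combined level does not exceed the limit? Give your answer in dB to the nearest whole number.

1 dB

Everything except the hydraulic press sums to 10^(81/10) = 1.259e+08 in linear terms, 81.00 dB SPL.
To meet 91 dB SPL overall, the treated hydraulic press may contribute at most 10^(91/10) − 1.259e+08 = 1.133e+09, i.e. 90.54 dB SPL.
Required insertion loss = 92 − 90.54 = 1.46 dB.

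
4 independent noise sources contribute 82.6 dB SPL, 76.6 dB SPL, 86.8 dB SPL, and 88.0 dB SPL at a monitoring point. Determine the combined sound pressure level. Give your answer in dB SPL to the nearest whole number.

91 dB SPL

For uncorrelated sources the intensities add, so convert each level to linear form, sum, and take 10·log₁₀ of the total.
Σ 10^(L/10) = 10^(82.6/10) + 10^(76.6/10) + 10^(86.8/10) + 10^(88.0/10) = 1.337e+09.
L_total = 10·log₁₀(1.337e+09) = 91.26 dB SPL.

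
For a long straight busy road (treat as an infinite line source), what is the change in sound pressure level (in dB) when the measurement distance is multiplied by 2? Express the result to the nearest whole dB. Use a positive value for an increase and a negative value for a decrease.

-3 dB

With cylindrical spreading the level changes by −10·log₁₀(r₂/r₁).
ΔL = −10·log₁₀(2) = -3.01 dB.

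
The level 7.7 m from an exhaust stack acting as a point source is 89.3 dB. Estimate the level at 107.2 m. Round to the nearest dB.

66 dB

Spherical spreading from a point source gives a 20·log₁₀(r₂/r₁) drop.
L₂ = 89.3 − 20·log₁₀(107.2/7.7) = 89.3 − 22.874 = 66.43 dB.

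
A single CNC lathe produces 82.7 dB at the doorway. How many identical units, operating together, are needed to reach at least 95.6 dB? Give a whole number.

20

Need L₁ + 10·log₁₀ N ≥ 95.6, i.e. log₁₀ N ≥ 1.29.
N ≥ 10^(12.9/10) = 19.498, so N = 20.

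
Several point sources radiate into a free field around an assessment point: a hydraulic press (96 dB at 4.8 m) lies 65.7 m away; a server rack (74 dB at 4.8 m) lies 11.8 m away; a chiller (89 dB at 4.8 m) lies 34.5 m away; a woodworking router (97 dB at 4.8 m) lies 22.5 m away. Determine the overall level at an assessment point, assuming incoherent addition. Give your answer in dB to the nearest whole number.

Apply inverse-square spreading to bring every level to the receiver, then sum 10^(L/10).
hydraulic press: 96 − 20·log₁₀(65.7/4.8) = 96 − 22.73 = 73.27 dB.
server rack: 74 − 20·log₁₀(11.8/4.8) = 74 − 7.81 = 66.19 dB.
chiller: 89 − 20·log₁₀(34.5/4.8) = 89 − 17.13 = 71.87 dB.
woodworking router: 97 − 20·log₁₀(22.5/4.8) = 97 − 13.42 = 83.58 dB.
Σ 10^(L/10) = 2.689e+08 → L_total = 10·log₁₀(2.689e+08) = 84.30 dB.

84 dB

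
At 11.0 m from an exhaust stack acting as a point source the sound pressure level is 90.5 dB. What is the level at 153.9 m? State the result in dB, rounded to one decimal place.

Point-source attenuation: ΔL = 20·log₁₀(r₂/r₁) = 20·log₁₀(153.9/11.0) = 22.917 dB.
L₂ = 90.5 − 20·log₁₀(153.9/11.0) = 90.5 − 22.917 = 67.58 dB.

67.6 dB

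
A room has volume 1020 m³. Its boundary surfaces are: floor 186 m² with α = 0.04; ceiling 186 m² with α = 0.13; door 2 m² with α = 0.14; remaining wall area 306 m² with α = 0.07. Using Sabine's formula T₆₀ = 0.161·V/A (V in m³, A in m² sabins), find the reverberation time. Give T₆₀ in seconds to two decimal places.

A = Σ Sᵢαᵢ = 186·0.04 + 186·0.13 + 2·0.14 + 306·0.07 = 53.32 m².
T₆₀ = 0.161·V/A = 0.161·1020/53.32 = 3.080 s.

3.08 s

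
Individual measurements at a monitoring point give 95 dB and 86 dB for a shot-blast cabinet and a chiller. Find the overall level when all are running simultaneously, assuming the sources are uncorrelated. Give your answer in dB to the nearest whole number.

96 dB

For uncorrelated sources the intensities add, so convert each level to linear form, sum, and take 10·log₁₀ of the total.
Σ 10^(L/10) = 10^(95/10) + 10^(86/10) = 3.560e+09.
L_total = 10·log₁₀(3.560e+09) = 95.51 dB.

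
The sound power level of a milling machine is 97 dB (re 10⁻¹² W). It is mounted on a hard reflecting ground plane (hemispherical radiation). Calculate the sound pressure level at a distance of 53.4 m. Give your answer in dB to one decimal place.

54.5 dB

The power spreads over a hemisphere of area 2π·r², so L_p = L_w − 10·log₁₀(2π·r²).
2π·r² = 1.792e+04 m², 10·log₁₀ of that is 42.533 dB.
L_p = 97 − 42.533 = 54.47 dB.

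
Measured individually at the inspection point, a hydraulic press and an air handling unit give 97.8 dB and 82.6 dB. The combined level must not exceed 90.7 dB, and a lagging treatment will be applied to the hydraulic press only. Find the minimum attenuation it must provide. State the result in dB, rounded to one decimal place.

The untreated sources together contribute 10^(82.6/10) = 1.820e+08, i.e. 82.60 dB.
To meet 90.7 dB overall, the treated hydraulic press may contribute at most 10^(90.7/10) − 1.820e+08 = 9.929e+08, i.e. 89.97 dB.
So the hydraulic press must be reduced from 97.8 to 89.97 dB: IL = 7.83 dB.

7.8 dB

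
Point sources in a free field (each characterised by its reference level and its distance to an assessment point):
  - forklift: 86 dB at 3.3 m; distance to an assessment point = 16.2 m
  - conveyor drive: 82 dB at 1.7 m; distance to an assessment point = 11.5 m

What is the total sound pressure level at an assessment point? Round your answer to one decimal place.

Apply inverse-square spreading to bring every level to the receiver, then sum 10^(L/10).
forklift: 86 − 20·log₁₀(16.2/3.3) = 86 − 13.82 = 72.18 dB.
conveyor drive: 82 − 20·log₁₀(11.5/1.7) = 82 − 16.60 = 65.40 dB.
Σ 10^(L/10) = 1.998e+07 → L_total = 10·log₁₀(1.998e+07) = 73.01 dB.

73.0 dB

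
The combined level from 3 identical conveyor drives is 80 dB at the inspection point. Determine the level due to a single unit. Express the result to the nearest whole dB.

75 dB

3 equal contributions raise the level by 10·log₁₀ 3 = 4.771 dB, so each unit alone gives 80 − 4.771.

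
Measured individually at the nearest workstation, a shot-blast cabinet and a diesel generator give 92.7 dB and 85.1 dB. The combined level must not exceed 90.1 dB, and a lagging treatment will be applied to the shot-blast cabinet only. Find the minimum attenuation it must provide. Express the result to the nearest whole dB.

4 dB

Fixed contribution from the other source: Σ 10^(L/10) = 10^(85.1/10) = 3.236e+08 (85.10 dB).
The limit corresponds to 10^(90.1/10) = 1.023e+09; subtracting the fixed part leaves 6.997e+08 for the shot-blast cabinet, i.e. 88.45 dB.
Required insertion loss = 92.7 − 88.45 = 4.25 dB.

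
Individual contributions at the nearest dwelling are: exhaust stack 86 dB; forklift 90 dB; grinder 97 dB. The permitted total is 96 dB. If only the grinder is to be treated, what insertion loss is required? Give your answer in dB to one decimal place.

2.9 dB

The untreated sources together contribute 10^(86/10) + 10^(90/10) = 1.398e+09, i.e. 91.46 dB.
To meet 96 dB overall, the treated grinder may contribute at most 10^(96/10) − 1.398e+09 = 2.583e+09, i.e. 94.12 dB.
Required insertion loss = 97 − 94.12 = 2.88 dB.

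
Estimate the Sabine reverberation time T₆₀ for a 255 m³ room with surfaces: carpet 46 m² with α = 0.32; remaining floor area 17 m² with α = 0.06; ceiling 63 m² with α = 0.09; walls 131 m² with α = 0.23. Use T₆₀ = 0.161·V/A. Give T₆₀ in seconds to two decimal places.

0.80 s

Total absorption A = 46·0.32 + 17·0.06 + 63·0.09 + 131·0.23 = 51.54 m² sabins.
T₆₀ = 0.161·V/A = 0.161·255/51.54 = 0.797 s.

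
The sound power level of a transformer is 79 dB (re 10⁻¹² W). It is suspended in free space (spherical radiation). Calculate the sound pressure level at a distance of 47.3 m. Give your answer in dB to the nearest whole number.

35 dB

Free-field spherical radiation: L_p = L_w − 10·log₁₀(4π·r²), r = 47.3 m.
4π·r² = 2.811e+04 m², 10·log₁₀ of that is 44.489 dB.
L_p = 79 − 44.489 = 34.51 dB.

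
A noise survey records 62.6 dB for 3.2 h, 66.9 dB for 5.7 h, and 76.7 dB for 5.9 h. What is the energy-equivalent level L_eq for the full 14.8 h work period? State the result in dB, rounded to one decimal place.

73.2 dB

The energy average is taken in the linear domain: L_eq = 10·log₁₀[(Σ tᵢ·10^(Lᵢ/10))/T], T = 14.8 h.
Σ tᵢ·10^(Lᵢ/10) = 3.2·10^(62.6/10) + 5.7·10^(66.9/10) + 5.9·10^(76.7/10) = 3.097e+08.
L_eq = 10·log₁₀(3.097e+08/14.8) = 73.21 dB.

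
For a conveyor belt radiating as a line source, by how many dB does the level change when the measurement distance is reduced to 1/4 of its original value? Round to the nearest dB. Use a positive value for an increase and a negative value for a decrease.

A line source loses 3 dB per doubling of distance; generally ΔL = −10·log₁₀(r₂/r₁).
ΔL = −10·log₁₀(0.25) = +6.02 dB.

+6 dB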